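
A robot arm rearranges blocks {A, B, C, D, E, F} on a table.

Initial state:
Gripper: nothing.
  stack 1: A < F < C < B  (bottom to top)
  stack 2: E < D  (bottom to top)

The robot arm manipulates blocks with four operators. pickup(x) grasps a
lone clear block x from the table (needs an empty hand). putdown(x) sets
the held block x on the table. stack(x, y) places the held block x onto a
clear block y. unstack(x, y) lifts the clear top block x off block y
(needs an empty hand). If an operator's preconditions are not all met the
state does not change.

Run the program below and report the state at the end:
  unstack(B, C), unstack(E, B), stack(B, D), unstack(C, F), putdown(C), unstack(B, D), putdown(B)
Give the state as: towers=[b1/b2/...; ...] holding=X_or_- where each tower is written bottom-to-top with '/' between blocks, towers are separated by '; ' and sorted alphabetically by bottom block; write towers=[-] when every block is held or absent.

towers=[A/F; B; C; E/D] holding=-

step 1 (unstack(B, C)): towers=[A/F/C; E/D] holding=B
step 2 (unstack(E, B)) [no-op]: towers=[A/F/C; E/D] holding=B
step 3 (stack(B, D)): towers=[A/F/C; E/D/B] holding=-
step 4 (unstack(C, F)): towers=[A/F; E/D/B] holding=C
step 5 (putdown(C)): towers=[A/F; C; E/D/B] holding=-
step 6 (unstack(B, D)): towers=[A/F; C; E/D] holding=B
step 7 (putdown(B)): towers=[A/F; B; C; E/D] holding=-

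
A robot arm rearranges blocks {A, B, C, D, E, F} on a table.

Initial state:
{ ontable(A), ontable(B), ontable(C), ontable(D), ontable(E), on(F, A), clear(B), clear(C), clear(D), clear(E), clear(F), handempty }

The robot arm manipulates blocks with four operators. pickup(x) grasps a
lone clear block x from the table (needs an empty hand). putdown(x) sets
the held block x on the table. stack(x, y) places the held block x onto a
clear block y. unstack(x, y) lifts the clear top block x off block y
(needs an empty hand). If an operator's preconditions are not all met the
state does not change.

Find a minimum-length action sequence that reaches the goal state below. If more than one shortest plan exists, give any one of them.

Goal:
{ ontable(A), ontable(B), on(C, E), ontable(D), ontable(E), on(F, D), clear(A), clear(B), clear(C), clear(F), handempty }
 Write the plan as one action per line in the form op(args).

unstack(F, A)
stack(F, D)
pickup(C)
stack(C, E)

step 1 (unstack(F, A)): towers=[A; B; C; D; E] holding=F
step 2 (stack(F, D)): towers=[A; B; C; D/F; E] holding=-
step 3 (pickup(C)): towers=[A; B; D/F; E] holding=C
step 4 (stack(C, E)): towers=[A; B; D/F; E/C] holding=-
goal check: towers=[A; B; D/F; E/C] holding=- — reached (length 4, optimal by BFS)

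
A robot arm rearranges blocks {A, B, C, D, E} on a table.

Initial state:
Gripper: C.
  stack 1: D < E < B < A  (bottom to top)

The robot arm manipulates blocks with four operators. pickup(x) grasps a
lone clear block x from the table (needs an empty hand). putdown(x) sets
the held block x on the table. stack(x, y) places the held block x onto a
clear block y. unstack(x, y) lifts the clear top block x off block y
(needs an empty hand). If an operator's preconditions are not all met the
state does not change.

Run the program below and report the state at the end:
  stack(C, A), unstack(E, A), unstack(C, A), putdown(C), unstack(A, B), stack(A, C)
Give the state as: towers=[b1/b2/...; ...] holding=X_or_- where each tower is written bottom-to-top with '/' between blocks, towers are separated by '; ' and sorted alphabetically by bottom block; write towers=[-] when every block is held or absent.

step 1 (stack(C, A)): towers=[D/E/B/A/C] holding=-
step 2 (unstack(E, A)) [no-op]: towers=[D/E/B/A/C] holding=-
step 3 (unstack(C, A)): towers=[D/E/B/A] holding=C
step 4 (putdown(C)): towers=[C; D/E/B/A] holding=-
step 5 (unstack(A, B)): towers=[C; D/E/B] holding=A
step 6 (stack(A, C)): towers=[C/A; D/E/B] holding=-

towers=[C/A; D/E/B] holding=-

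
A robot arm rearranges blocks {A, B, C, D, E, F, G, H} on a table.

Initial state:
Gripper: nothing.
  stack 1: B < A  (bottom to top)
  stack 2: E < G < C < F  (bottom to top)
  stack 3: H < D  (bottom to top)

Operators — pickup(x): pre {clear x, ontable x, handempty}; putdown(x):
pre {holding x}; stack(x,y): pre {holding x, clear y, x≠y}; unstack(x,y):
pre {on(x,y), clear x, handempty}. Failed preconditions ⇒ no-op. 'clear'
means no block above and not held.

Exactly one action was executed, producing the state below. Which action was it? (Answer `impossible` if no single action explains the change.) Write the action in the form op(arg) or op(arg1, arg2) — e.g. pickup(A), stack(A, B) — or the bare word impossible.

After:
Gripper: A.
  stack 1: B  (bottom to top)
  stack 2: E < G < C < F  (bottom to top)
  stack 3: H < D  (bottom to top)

unstack(A, B)

target: towers=[B; E/G/C/F; H/D] holding=A
     unstack(A, B) → towers=[B; E/G/C/F; H/D] holding=A  ← match
     unstack(F, C) → towers=[B/A; E/G/C; H/D] holding=F
     unstack(D, H) → towers=[B/A; E/G/C/F; H] holding=D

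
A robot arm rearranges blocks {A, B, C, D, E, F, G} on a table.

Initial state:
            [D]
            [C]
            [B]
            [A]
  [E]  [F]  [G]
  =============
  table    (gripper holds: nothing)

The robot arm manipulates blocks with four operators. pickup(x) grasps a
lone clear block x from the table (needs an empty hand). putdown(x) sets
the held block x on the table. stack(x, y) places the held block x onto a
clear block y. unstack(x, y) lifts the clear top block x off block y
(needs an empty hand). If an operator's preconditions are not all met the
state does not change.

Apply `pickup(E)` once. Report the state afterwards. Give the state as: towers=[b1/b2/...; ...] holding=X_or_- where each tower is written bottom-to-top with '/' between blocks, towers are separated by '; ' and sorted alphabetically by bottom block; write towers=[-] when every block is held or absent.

before: towers=[E; F; G/A/B/C/D] holding=-
pre[pickup(E)]: clear(E) yes, ontable(E) yes, handempty yes
all met → apply pickup(E)
after:  towers=[F; G/A/B/C/D] holding=E

towers=[F; G/A/B/C/D] holding=E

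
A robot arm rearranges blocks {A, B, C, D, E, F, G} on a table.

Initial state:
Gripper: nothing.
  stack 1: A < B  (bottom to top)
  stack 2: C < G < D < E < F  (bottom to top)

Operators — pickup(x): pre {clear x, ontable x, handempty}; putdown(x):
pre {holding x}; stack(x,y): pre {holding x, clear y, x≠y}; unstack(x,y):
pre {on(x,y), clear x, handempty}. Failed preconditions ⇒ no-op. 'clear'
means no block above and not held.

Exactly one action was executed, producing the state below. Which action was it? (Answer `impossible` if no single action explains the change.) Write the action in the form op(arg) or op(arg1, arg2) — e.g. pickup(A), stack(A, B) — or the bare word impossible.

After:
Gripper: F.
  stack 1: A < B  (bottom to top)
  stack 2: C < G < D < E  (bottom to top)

unstack(F, E)

target: towers=[A/B; C/G/D/E] holding=F
     unstack(B, A) → towers=[A; C/G/D/E/F] holding=B
     unstack(F, E) → towers=[A/B; C/G/D/E] holding=F  ← match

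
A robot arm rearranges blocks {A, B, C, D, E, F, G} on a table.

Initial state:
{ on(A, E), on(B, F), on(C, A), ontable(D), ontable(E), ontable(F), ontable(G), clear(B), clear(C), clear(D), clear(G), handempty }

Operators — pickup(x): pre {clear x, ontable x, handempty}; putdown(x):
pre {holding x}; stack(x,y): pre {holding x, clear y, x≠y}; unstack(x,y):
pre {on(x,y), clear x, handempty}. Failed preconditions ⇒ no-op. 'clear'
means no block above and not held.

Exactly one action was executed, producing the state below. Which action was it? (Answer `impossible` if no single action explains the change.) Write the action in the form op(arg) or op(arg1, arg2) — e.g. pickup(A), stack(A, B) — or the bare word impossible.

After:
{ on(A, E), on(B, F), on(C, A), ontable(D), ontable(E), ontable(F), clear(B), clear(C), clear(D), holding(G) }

pickup(G)

target: towers=[D; E/A/C; F/B] holding=G
     unstack(B, F) → towers=[D; E/A/C; F; G] holding=B
         pickup(G) → towers=[D; E/A/C; F/B] holding=G  ← match
         pickup(D) → towers=[E/A/C; F/B; G] holding=D
     unstack(C, A) → towers=[D; E/A; F/B; G] holding=C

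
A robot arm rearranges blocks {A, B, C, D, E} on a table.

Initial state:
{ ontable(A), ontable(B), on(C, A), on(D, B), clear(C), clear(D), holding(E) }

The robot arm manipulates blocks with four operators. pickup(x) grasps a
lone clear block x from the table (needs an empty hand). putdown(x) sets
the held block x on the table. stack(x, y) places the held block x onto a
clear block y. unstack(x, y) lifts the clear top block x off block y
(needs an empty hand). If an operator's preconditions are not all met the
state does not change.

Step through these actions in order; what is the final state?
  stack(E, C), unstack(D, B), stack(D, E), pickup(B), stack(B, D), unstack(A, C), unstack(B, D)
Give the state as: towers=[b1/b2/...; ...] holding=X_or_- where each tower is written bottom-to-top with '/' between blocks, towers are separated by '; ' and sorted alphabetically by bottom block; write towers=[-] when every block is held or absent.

step 1 (stack(E, C)): towers=[A/C/E; B/D] holding=-
step 2 (unstack(D, B)): towers=[A/C/E; B] holding=D
step 3 (stack(D, E)): towers=[A/C/E/D; B] holding=-
step 4 (pickup(B)): towers=[A/C/E/D] holding=B
step 5 (stack(B, D)): towers=[A/C/E/D/B] holding=-
step 6 (unstack(A, C)) [no-op]: towers=[A/C/E/D/B] holding=-
step 7 (unstack(B, D)): towers=[A/C/E/D] holding=B

towers=[A/C/E/D] holding=B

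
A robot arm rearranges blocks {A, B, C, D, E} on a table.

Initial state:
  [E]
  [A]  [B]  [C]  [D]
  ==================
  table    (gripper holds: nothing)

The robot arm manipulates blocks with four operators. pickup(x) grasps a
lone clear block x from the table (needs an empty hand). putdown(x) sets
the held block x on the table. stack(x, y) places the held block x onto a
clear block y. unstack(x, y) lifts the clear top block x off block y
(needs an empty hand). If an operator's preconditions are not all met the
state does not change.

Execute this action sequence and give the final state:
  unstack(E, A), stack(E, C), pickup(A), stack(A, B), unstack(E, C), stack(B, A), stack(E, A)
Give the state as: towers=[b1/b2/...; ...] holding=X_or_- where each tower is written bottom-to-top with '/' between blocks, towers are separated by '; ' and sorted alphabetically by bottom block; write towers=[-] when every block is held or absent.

towers=[B/A/E; C; D] holding=-

step 1 (unstack(E, A)): towers=[A; B; C; D] holding=E
step 2 (stack(E, C)): towers=[A; B; C/E; D] holding=-
step 3 (pickup(A)): towers=[B; C/E; D] holding=A
step 4 (stack(A, B)): towers=[B/A; C/E; D] holding=-
step 5 (unstack(E, C)): towers=[B/A; C; D] holding=E
step 6 (stack(B, A)) [no-op]: towers=[B/A; C; D] holding=E
step 7 (stack(E, A)): towers=[B/A/E; C; D] holding=-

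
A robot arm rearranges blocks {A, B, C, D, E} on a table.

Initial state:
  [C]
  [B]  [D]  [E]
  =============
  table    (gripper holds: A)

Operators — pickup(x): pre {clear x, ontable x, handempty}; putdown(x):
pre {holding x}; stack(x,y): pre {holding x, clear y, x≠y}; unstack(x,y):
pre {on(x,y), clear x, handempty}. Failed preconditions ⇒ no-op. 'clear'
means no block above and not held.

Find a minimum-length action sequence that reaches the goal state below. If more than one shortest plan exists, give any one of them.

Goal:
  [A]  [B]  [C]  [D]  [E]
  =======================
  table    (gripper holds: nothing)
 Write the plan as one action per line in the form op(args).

putdown(A)
unstack(C, B)
putdown(C)

step 1 (putdown(A)): towers=[A; B/C; D; E] holding=-
step 2 (unstack(C, B)): towers=[A; B; D; E] holding=C
step 3 (putdown(C)): towers=[A; B; C; D; E] holding=-
goal check: towers=[A; B; C; D; E] holding=- — reached (length 3, optimal by BFS)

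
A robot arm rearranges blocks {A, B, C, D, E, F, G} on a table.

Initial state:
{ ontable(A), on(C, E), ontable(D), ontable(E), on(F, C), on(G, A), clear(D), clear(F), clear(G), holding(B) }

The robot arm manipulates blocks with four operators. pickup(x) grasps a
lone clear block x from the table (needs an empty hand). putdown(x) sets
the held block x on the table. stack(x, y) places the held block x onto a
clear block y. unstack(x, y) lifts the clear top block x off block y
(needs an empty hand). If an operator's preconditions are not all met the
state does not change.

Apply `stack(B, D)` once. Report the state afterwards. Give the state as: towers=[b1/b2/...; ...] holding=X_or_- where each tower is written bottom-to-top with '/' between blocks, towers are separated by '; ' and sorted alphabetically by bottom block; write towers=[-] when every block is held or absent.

towers=[A/G; D/B; E/C/F] holding=-

before: towers=[A/G; D; E/C/F] holding=B
pre[stack(B, D)]: holding(B) yes, clear(D) yes, B≠D yes
all met → apply stack(B, D)
after:  towers=[A/G; D/B; E/C/F] holding=-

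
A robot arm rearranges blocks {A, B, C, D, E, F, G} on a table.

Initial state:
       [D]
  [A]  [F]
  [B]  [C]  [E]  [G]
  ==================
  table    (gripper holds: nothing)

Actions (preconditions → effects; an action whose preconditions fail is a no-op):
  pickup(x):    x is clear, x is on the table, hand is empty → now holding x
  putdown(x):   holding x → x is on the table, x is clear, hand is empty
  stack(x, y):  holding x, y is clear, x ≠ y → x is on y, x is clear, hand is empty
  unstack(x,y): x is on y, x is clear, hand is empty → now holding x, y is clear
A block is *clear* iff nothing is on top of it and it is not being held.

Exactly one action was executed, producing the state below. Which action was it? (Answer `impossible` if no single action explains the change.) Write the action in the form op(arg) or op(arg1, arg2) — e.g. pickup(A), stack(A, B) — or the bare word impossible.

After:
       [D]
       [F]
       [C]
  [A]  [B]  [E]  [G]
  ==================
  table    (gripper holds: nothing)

target: towers=[A; B/C/F/D; E; G] holding=-
         pickup(G) → towers=[B/A; C/F/D; E] holding=G
     unstack(D, F) → towers=[B/A; C/F; E; G] holding=D
     unstack(A, B) → towers=[B; C/F/D; E; G] holding=A
         pickup(E) → towers=[B/A; C/F/D; G] holding=E
none of the 4 applicable actions match → impossible

impossible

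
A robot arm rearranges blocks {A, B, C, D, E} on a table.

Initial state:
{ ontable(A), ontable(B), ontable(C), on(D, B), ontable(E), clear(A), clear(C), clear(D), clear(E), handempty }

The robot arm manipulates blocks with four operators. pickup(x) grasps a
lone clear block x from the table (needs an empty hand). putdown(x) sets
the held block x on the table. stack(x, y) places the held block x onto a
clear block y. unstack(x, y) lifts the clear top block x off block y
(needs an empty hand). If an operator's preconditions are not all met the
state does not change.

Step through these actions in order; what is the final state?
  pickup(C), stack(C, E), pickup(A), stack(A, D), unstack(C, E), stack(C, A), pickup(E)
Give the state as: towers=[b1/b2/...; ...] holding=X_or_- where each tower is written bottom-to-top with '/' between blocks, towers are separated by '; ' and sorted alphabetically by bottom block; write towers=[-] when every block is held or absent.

step 1 (pickup(C)): towers=[A; B/D; E] holding=C
step 2 (stack(C, E)): towers=[A; B/D; E/C] holding=-
step 3 (pickup(A)): towers=[B/D; E/C] holding=A
step 4 (stack(A, D)): towers=[B/D/A; E/C] holding=-
step 5 (unstack(C, E)): towers=[B/D/A; E] holding=C
step 6 (stack(C, A)): towers=[B/D/A/C; E] holding=-
step 7 (pickup(E)): towers=[B/D/A/C] holding=E

towers=[B/D/A/C] holding=E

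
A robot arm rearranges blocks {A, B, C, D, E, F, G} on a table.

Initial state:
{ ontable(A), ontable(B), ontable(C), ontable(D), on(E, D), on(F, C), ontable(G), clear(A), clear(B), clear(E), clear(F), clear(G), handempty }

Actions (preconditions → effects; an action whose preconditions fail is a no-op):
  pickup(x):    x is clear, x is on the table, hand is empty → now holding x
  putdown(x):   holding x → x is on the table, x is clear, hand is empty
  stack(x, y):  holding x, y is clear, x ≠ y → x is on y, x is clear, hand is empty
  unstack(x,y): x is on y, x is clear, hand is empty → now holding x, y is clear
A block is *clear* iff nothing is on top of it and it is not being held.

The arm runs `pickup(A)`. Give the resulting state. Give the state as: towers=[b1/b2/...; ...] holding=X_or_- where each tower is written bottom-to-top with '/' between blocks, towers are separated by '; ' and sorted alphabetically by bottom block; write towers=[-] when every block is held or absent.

towers=[B; C/F; D/E; G] holding=A

before: towers=[A; B; C/F; D/E; G] holding=-
pre[pickup(A)]: clear(A) ✓, ontable(A) ✓, handempty ✓
all met → apply pickup(A)
after:  towers=[B; C/F; D/E; G] holding=A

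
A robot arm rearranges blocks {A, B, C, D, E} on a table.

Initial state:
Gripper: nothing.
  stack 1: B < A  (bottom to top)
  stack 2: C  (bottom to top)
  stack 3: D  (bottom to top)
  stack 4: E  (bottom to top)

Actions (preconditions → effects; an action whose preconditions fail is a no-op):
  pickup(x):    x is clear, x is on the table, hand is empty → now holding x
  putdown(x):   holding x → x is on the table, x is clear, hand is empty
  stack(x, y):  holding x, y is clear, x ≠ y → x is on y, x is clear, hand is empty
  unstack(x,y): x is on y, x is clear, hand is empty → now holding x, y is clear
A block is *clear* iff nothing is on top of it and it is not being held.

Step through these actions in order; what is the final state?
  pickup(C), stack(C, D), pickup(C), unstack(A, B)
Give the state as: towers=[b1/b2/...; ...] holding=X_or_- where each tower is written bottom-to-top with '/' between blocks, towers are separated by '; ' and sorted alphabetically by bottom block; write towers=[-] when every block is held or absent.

step 1 (pickup(C)): towers=[B/A; D; E] holding=C
step 2 (stack(C, D)): towers=[B/A; D/C; E] holding=-
step 3 (pickup(C)) [no-op]: towers=[B/A; D/C; E] holding=-
step 4 (unstack(A, B)): towers=[B; D/C; E] holding=A

towers=[B; D/C; E] holding=A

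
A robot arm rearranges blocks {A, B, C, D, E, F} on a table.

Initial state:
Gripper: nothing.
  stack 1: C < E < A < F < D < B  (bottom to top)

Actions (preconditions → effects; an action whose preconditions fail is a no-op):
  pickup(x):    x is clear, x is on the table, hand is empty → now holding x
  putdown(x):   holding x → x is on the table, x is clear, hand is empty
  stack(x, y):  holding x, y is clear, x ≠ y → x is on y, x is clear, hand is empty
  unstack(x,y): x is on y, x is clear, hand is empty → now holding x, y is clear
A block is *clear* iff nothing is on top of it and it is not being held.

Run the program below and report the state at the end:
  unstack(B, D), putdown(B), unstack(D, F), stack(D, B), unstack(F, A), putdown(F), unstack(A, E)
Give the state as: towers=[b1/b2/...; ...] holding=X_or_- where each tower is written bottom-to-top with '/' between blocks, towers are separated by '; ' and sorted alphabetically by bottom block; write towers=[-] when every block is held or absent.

towers=[B/D; C/E; F] holding=A

step 1 (unstack(B, D)): towers=[C/E/A/F/D] holding=B
step 2 (putdown(B)): towers=[B; C/E/A/F/D] holding=-
step 3 (unstack(D, F)): towers=[B; C/E/A/F] holding=D
step 4 (stack(D, B)): towers=[B/D; C/E/A/F] holding=-
step 5 (unstack(F, A)): towers=[B/D; C/E/A] holding=F
step 6 (putdown(F)): towers=[B/D; C/E/A; F] holding=-
step 7 (unstack(A, E)): towers=[B/D; C/E; F] holding=A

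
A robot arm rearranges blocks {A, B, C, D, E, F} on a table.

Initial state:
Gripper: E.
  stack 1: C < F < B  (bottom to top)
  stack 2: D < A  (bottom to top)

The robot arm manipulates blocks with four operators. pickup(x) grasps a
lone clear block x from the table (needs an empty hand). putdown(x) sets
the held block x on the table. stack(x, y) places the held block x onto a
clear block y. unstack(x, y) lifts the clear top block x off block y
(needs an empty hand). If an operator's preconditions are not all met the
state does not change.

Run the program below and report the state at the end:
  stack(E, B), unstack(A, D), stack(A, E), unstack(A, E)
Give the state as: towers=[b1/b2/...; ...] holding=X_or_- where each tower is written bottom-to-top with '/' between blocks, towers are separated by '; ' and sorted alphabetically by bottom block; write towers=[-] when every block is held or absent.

step 1 (stack(E, B)): towers=[C/F/B/E; D/A] holding=-
step 2 (unstack(A, D)): towers=[C/F/B/E; D] holding=A
step 3 (stack(A, E)): towers=[C/F/B/E/A; D] holding=-
step 4 (unstack(A, E)): towers=[C/F/B/E; D] holding=A

towers=[C/F/B/E; D] holding=A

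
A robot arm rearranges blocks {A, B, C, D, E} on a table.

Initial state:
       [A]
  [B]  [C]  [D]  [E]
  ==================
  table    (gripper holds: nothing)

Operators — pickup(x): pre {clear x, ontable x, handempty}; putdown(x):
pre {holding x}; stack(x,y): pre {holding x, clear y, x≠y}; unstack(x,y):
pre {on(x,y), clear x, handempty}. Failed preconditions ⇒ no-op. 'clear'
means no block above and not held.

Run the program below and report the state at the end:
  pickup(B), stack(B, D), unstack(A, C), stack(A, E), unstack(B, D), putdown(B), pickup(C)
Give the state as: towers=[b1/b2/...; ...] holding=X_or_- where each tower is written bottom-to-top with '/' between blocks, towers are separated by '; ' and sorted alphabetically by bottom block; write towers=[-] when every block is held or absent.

step 1 (pickup(B)): towers=[C/A; D; E] holding=B
step 2 (stack(B, D)): towers=[C/A; D/B; E] holding=-
step 3 (unstack(A, C)): towers=[C; D/B; E] holding=A
step 4 (stack(A, E)): towers=[C; D/B; E/A] holding=-
step 5 (unstack(B, D)): towers=[C; D; E/A] holding=B
step 6 (putdown(B)): towers=[B; C; D; E/A] holding=-
step 7 (pickup(C)): towers=[B; D; E/A] holding=C

towers=[B; D; E/A] holding=C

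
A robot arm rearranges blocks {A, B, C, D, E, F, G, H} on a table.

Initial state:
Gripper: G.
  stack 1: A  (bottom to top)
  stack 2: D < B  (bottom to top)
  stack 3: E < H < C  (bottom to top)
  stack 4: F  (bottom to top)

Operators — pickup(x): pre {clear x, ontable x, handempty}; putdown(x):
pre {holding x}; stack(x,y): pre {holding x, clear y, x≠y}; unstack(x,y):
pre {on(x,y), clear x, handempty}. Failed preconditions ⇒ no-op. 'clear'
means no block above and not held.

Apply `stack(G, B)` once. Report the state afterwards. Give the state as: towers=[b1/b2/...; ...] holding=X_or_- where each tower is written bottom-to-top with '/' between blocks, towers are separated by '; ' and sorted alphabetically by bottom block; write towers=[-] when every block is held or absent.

before: towers=[A; D/B; E/H/C; F] holding=G
pre[stack(G, B)]: holding(G) ok, clear(B) ok, G≠B ok
all met → apply stack(G, B)
after:  towers=[A; D/B/G; E/H/C; F] holding=-

towers=[A; D/B/G; E/H/C; F] holding=-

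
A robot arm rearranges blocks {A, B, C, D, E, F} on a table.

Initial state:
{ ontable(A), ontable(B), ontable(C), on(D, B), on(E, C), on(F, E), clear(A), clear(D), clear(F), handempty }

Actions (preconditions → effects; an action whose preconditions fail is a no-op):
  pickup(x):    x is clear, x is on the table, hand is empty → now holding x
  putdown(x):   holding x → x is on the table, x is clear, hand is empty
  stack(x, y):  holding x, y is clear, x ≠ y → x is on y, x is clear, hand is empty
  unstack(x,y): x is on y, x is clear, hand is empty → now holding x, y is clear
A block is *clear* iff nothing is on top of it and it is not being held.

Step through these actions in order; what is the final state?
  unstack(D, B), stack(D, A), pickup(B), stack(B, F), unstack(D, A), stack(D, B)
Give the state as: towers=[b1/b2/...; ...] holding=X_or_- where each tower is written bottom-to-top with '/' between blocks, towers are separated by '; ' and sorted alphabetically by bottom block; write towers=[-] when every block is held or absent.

towers=[A; C/E/F/B/D] holding=-

step 1 (unstack(D, B)): towers=[A; B; C/E/F] holding=D
step 2 (stack(D, A)): towers=[A/D; B; C/E/F] holding=-
step 3 (pickup(B)): towers=[A/D; C/E/F] holding=B
step 4 (stack(B, F)): towers=[A/D; C/E/F/B] holding=-
step 5 (unstack(D, A)): towers=[A; C/E/F/B] holding=D
step 6 (stack(D, B)): towers=[A; C/E/F/B/D] holding=-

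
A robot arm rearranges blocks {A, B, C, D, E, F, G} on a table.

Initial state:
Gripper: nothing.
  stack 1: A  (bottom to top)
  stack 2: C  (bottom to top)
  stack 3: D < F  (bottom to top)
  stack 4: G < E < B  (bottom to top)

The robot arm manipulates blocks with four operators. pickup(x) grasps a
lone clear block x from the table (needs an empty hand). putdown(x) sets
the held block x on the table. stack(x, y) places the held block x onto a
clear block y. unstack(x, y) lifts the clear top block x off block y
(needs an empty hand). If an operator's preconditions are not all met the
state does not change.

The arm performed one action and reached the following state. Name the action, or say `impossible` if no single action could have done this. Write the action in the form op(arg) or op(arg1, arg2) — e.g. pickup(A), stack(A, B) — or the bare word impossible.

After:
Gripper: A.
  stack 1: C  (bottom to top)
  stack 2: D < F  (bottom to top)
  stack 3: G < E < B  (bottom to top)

target: towers=[C; D/F; G/E/B] holding=A
     unstack(B, E) → towers=[A; C; D/F; G/E] holding=B
     unstack(F, D) → towers=[A; C; D; G/E/B] holding=F
         pickup(A) → towers=[C; D/F; G/E/B] holding=A  ← match
         pickup(C) → towers=[A; D/F; G/E/B] holding=C

pickup(A)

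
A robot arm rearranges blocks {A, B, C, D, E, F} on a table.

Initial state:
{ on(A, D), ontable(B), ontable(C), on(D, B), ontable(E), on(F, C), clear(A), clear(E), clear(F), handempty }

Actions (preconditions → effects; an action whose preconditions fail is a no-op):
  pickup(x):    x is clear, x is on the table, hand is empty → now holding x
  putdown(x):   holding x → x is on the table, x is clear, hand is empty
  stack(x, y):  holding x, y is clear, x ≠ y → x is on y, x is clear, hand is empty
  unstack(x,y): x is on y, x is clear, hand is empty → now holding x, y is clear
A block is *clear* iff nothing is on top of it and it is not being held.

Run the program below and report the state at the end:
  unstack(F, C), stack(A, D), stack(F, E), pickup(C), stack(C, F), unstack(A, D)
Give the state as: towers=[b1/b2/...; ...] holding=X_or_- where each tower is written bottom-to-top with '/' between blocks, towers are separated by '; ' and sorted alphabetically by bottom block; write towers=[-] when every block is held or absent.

step 1 (unstack(F, C)): towers=[B/D/A; C; E] holding=F
step 2 (stack(A, D)) [no-op]: towers=[B/D/A; C; E] holding=F
step 3 (stack(F, E)): towers=[B/D/A; C; E/F] holding=-
step 4 (pickup(C)): towers=[B/D/A; E/F] holding=C
step 5 (stack(C, F)): towers=[B/D/A; E/F/C] holding=-
step 6 (unstack(A, D)): towers=[B/D; E/F/C] holding=A

towers=[B/D; E/F/C] holding=A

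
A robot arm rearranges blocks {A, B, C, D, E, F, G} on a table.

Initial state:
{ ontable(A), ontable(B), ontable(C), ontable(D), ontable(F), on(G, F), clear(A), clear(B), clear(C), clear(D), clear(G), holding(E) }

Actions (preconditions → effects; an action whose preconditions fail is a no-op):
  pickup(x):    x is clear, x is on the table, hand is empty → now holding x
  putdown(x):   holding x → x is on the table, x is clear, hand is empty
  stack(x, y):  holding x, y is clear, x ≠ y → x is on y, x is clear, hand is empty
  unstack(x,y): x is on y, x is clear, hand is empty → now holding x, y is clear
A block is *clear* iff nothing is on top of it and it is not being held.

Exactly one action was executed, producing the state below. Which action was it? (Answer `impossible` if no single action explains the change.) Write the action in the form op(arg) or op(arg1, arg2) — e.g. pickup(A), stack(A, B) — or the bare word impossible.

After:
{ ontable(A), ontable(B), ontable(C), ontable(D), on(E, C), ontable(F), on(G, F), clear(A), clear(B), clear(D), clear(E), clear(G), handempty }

stack(E, C)

target: towers=[A; B; C/E; D; F/G] holding=-
        putdown(E) → towers=[A; B; C; D; E; F/G] holding=-
       stack(E, B) → towers=[A; B/E; C; D; F/G] holding=-
       stack(E, G) → towers=[A; B; C; D; F/G/E] holding=-
       stack(E, D) → towers=[A; B; C; D/E; F/G] holding=-
       stack(E, A) → towers=[A/E; B; C; D; F/G] holding=-
       stack(E, C) → towers=[A; B; C/E; D; F/G] holding=-  ← match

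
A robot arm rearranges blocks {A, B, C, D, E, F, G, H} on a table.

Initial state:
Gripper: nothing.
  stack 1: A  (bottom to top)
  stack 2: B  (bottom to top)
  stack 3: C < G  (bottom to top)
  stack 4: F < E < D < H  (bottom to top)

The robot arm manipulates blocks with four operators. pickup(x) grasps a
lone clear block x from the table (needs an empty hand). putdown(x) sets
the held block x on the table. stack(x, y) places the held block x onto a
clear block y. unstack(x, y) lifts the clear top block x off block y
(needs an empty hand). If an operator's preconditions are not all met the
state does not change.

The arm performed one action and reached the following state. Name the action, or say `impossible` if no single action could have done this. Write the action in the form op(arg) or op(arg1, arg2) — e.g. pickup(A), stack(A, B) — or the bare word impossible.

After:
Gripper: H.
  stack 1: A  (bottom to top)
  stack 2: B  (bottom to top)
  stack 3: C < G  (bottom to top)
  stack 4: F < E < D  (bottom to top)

target: towers=[A; B; C/G; F/E/D] holding=H
     unstack(G, C) → towers=[A; B; C; F/E/D/H] holding=G
         pickup(A) → towers=[B; C/G; F/E/D/H] holding=A
     unstack(H, D) → towers=[A; B; C/G; F/E/D] holding=H  ← match
         pickup(B) → towers=[A; C/G; F/E/D/H] holding=B

unstack(H, D)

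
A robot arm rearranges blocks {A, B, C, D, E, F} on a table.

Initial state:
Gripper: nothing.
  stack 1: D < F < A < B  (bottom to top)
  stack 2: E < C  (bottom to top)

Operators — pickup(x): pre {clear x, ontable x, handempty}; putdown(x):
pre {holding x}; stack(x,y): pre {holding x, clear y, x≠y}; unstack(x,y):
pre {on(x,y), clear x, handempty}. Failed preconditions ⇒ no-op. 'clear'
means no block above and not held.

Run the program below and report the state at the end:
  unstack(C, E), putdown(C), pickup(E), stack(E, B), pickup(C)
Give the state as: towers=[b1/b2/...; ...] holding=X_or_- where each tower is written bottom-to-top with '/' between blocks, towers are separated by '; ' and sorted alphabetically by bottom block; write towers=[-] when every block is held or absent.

step 1 (unstack(C, E)): towers=[D/F/A/B; E] holding=C
step 2 (putdown(C)): towers=[C; D/F/A/B; E] holding=-
step 3 (pickup(E)): towers=[C; D/F/A/B] holding=E
step 4 (stack(E, B)): towers=[C; D/F/A/B/E] holding=-
step 5 (pickup(C)): towers=[D/F/A/B/E] holding=C

towers=[D/F/A/B/E] holding=C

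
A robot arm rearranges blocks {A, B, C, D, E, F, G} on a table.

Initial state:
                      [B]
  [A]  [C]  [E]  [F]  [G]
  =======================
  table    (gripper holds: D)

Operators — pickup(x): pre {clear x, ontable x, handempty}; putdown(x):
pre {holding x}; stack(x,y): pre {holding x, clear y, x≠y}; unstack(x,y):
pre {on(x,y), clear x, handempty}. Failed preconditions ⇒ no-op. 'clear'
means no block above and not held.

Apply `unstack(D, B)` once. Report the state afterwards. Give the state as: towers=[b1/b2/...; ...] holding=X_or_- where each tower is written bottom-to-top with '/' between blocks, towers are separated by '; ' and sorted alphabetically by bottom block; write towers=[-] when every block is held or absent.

before: towers=[A; C; E; F; G/B] holding=D
pre[unstack(D, B)]: on(D,B) ✗, clear(D) ✗, handempty ✗
on(D,B), clear(D), handempty unmet → unstack(D, B) is a no-op
after:  towers=[A; C; E; F; G/B] holding=D

towers=[A; C; E; F; G/B] holding=D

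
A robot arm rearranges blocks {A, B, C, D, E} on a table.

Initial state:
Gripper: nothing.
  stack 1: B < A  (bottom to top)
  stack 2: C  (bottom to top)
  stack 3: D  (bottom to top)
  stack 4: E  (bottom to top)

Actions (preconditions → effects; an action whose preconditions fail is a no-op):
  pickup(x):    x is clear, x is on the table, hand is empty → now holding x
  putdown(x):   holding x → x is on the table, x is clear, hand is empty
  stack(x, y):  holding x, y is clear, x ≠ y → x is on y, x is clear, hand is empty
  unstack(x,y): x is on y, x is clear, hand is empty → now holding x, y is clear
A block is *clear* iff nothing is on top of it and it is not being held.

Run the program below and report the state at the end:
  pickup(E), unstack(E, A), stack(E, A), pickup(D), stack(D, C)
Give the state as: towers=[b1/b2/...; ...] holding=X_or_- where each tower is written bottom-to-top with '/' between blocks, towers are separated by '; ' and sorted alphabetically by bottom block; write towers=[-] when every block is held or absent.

towers=[B/A/E; C/D] holding=-

step 1 (pickup(E)): towers=[B/A; C; D] holding=E
step 2 (unstack(E, A)) [no-op]: towers=[B/A; C; D] holding=E
step 3 (stack(E, A)): towers=[B/A/E; C; D] holding=-
step 4 (pickup(D)): towers=[B/A/E; C] holding=D
step 5 (stack(D, C)): towers=[B/A/E; C/D] holding=-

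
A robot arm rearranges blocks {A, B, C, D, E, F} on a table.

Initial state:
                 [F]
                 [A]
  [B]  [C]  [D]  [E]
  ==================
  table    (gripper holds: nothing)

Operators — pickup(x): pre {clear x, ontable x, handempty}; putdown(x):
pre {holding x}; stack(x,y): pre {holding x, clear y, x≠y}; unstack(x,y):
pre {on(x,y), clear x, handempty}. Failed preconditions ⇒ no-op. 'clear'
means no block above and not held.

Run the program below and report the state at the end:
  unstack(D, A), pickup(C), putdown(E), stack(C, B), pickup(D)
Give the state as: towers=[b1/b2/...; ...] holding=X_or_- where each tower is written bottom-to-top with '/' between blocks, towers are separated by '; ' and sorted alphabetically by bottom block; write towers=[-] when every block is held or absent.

towers=[B/C; E/A/F] holding=D

step 1 (unstack(D, A)) [no-op]: towers=[B; C; D; E/A/F] holding=-
step 2 (pickup(C)): towers=[B; D; E/A/F] holding=C
step 3 (putdown(E)) [no-op]: towers=[B; D; E/A/F] holding=C
step 4 (stack(C, B)): towers=[B/C; D; E/A/F] holding=-
step 5 (pickup(D)): towers=[B/C; E/A/F] holding=D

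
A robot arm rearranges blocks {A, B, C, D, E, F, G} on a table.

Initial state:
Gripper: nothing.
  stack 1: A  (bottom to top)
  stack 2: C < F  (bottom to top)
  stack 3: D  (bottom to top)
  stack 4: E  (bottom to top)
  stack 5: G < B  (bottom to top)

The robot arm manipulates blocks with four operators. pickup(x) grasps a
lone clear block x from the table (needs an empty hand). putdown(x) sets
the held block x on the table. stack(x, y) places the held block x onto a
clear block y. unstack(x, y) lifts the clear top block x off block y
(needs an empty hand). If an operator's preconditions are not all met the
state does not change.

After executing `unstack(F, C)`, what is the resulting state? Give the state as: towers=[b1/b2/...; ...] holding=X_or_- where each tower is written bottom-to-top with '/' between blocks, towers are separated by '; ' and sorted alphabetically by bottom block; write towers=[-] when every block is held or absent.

before: towers=[A; C/F; D; E; G/B] holding=-
pre[unstack(F, C)]: on(F,C) yes, clear(F) yes, handempty yes
all met → apply unstack(F, C)
after:  towers=[A; C; D; E; G/B] holding=F

towers=[A; C; D; E; G/B] holding=F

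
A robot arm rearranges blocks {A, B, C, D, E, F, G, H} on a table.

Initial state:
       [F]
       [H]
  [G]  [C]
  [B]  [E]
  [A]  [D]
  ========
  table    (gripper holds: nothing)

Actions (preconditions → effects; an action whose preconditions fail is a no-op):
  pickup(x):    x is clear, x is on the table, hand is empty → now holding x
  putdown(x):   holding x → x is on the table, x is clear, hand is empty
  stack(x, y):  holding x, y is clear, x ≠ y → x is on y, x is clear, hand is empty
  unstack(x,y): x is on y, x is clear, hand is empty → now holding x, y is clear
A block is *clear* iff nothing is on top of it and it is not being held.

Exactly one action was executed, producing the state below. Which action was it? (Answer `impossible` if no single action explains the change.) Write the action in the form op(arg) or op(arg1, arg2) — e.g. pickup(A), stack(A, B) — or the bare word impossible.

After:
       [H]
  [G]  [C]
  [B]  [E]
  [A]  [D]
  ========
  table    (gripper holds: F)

unstack(F, H)

target: towers=[A/B/G; D/E/C/H] holding=F
     unstack(G, B) → towers=[A/B; D/E/C/H/F] holding=G
     unstack(F, H) → towers=[A/B/G; D/E/C/H] holding=F  ← match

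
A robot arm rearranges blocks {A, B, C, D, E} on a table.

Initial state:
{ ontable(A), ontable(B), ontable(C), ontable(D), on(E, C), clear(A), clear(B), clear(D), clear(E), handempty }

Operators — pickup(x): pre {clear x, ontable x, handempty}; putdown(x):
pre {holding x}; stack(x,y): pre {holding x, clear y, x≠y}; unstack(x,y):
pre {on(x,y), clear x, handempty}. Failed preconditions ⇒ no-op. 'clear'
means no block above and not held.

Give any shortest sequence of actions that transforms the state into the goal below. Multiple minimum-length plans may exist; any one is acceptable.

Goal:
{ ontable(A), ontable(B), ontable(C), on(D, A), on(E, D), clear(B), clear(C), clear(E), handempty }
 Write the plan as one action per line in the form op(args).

pickup(D)
stack(D, A)
unstack(E, C)
stack(E, D)

step 1 (pickup(D)): towers=[A; B; C/E] holding=D
step 2 (stack(D, A)): towers=[A/D; B; C/E] holding=-
step 3 (unstack(E, C)): towers=[A/D; B; C] holding=E
step 4 (stack(E, D)): towers=[A/D/E; B; C] holding=-
goal check: towers=[A/D/E; B; C] holding=- — reached (length 4, optimal by BFS)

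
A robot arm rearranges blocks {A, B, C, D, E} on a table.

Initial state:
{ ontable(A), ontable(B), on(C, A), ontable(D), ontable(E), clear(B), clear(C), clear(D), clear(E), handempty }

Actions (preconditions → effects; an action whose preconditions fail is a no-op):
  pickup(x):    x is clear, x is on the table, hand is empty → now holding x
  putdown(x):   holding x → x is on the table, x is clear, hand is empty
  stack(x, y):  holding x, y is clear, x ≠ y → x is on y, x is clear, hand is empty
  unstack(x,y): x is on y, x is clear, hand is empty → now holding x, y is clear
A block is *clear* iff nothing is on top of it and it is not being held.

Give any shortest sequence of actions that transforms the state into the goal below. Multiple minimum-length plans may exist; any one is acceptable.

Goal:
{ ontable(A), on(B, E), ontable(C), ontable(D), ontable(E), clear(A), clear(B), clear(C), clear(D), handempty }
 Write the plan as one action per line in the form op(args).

pickup(B)
stack(B, E)
unstack(C, A)
putdown(C)

step 1 (pickup(B)): towers=[A/C; D; E] holding=B
step 2 (stack(B, E)): towers=[A/C; D; E/B] holding=-
step 3 (unstack(C, A)): towers=[A; D; E/B] holding=C
step 4 (putdown(C)): towers=[A; C; D; E/B] holding=-
goal check: towers=[A; C; D; E/B] holding=- — reached (length 4, optimal by BFS)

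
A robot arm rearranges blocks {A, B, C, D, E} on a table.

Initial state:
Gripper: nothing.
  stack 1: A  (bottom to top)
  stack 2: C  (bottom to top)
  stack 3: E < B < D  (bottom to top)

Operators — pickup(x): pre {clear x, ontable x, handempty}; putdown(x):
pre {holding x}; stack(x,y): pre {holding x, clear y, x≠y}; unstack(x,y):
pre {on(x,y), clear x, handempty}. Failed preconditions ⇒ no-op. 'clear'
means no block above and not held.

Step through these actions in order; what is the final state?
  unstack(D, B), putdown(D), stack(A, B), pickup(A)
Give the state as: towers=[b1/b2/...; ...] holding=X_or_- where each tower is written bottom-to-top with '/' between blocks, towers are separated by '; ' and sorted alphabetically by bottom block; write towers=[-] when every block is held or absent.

step 1 (unstack(D, B)): towers=[A; C; E/B] holding=D
step 2 (putdown(D)): towers=[A; C; D; E/B] holding=-
step 3 (stack(A, B)) [no-op]: towers=[A; C; D; E/B] holding=-
step 4 (pickup(A)): towers=[C; D; E/B] holding=A

towers=[C; D; E/B] holding=A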